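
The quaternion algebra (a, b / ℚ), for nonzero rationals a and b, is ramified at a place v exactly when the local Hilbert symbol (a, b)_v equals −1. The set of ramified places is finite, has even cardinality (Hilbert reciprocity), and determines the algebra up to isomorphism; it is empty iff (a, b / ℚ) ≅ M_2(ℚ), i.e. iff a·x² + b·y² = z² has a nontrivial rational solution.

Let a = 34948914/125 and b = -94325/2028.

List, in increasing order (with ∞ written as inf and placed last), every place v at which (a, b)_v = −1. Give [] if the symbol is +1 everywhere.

Mod squares: a ≡ 2730, b ≡ -231. Check v ∈ {∞, 2, 3, 5, 7, 11, 13, 23}.
v=23: a=23^2·(≡1), b=23^0·(≡11) mod 23; (1|23)=+1, (11|23)=-1; (−1)^{2·0·11}·(+1)^0·(-1)^2 = +1.
v=3: a=3^1·(≡1), b=3^-1·(≡1) mod 3; (1|3)=+1, (1|3)=+1; (−1)^{1·-1·1}·(+1)^-1·(+1)^1 = -1.
v=11: a=11^2·(≡10), b=11^1·(≡4) mod 11; (10|11)=-1, (4|11)=+1; (−1)^{2·1·5}·(-1)^1·(+1)^2 = -1.
v=13: a=13^1·(≡7), b=13^-2·(≡10) mod 13; (7|13)=-1, (10|13)=+1; (−1)^{1·-2·6}·(-1)^-2·(+1)^1 = +1.
v=2: v_2(a)=1, v_2(b)=-2; units ≡ 5, 1 (mod 8); ε·ε+αω+βω = 0·0+1·0+-2·1 ≡ 0  ⇒  (a,b)_2 = +1.
v=5: a=5^-3·(≡4), b=5^2·(≡4) mod 5; (4|5)=+1, (4|5)=+1; (−1)^{-3·2·2}·(+1)^2·(+1)^-3 = +1.
v=7: a=7^1·(≡6), b=7^3·(≡1) mod 7; (6|7)=-1, (1|7)=+1; (−1)^{1·3·3}·(-1)^3·(+1)^1 = +1.
v=∞: 2730 > 0 and -231 < 0  ⇒  (a,b)_∞ = +1.
(2730, -231 / ℚ) ramifies at {3, 11}: a division algebra.

[3, 11]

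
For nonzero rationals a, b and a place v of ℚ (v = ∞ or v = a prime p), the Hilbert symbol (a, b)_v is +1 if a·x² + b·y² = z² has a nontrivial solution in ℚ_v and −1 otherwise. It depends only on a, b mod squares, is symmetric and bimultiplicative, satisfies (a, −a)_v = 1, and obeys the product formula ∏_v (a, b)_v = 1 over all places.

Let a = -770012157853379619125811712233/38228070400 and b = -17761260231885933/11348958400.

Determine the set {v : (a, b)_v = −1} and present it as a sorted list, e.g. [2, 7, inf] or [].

[7, 19, 23, 29, 31, inf]

(a, b) ≡ (-27066193, -9367) mod (ℚ^×)²; places V = {2, 3, 5, 7, 11, 13, 17, 19, 23, 29, 31, 43, 47, ∞}.
(a,b)_11: α=1, u≡9; β=0, v≡4 (mod 11); (9|11)=+1, (4|11)=+1; sign (−1)^0·+1^0·+1^1 = +1.
(a,b)_13: α=-2, u≡5; β=-2, v≡8 (mod 13); (5|13)=-1, (8|13)=-1; sign (−1)^0·-1^-2·-1^-2 = +1.
(a,b)_2: α=-12, β=-6; u≡7, v≡1 (mod 8); ε(u)ε(v)=1·0, αω(v)=-12·0, βω(u)=-6·0; sum ≡ 0  ⇒  +1.
(a,b)_3: α=4, u≡2; β=2, v≡2 (mod 3); (2|3)=-1, (2|3)=-1; sign (−1)^0·-1^2·-1^4 = +1.
(a,b)_19: α=2, u≡12; β=-1, v≡6 (mod 19); (12|19)=-1, (6|19)=+1; sign (−1)^0·-1^-1·+1^2 = -1.
(a,b)_31: α=1, u≡23; β=0, v≡22 (mod 31); (23|31)=-1, (22|31)=-1; sign (−1)^0·-1^0·-1^1 = -1.
(a,b)_∞: sgn(-27066193)=−, sgn(-9367)=−, so -1.
(a,b)_29: α=3, u≡19; β=1, v≡13 (mod 29); (19|29)=-1, (13|29)=+1; sign (−1)^0·-1^1·+1^3 = -1.
(a,b)_7: α=3, u≡6; β=2, v≡3 (mod 7); (6|7)=-1, (3|7)=-1; sign (−1)^0·-1^2·-1^3 = -1.
(a,b)_17: α=7, u≡6; β=5, v≡10 (mod 17); (6|17)=-1, (10|17)=-1; sign (−1)^0·-1^5·-1^7 = +1.
(a,b)_23: α=3, u≡3; β=2, v≡14 (mod 23); (3|23)=+1, (14|23)=-1; sign (−1)^0·+1^2·-1^3 = -1.
(a,b)_43: α=2, u≡8; β=2, v≡20 (mod 43); (8|43)=-1, (20|43)=-1; sign (−1)^0·-1^2·-1^2 = +1.
(a,b)_47: α=-2, u≡45; β=-2, v≡40 (mod 47); (45|47)=-1, (40|47)=-1; sign (−1)^0·-1^-2·-1^-2 = +1.
(a,b)_5: α=-2, u≡2; β=-2, v≡2 (mod 5); (2|5)=-1, (2|5)=-1; sign (−1)^0·-1^-2·-1^-2 = +1.
|Ram(-27066193, -9367)| = 6, even; anisotropic at {7, 19, 23, 29, 31, ∞}.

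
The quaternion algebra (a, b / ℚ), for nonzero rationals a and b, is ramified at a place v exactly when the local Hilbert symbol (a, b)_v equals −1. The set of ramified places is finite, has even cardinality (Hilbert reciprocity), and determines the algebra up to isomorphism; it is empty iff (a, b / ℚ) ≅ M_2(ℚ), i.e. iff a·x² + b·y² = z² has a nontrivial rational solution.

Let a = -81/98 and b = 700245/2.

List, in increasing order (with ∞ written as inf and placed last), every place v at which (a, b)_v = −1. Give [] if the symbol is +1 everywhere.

Mod squares: a ≡ -2, b ≡ 17290. Check v ∈ {∞, 2, 3, 5, 7, 13, 19}.
v=5: a=5^0·(≡3), b=5^1·(≡2) mod 5; (3|5)=-1, (2|5)=-1; (−1)^{0·1·2}·(-1)^1·(-1)^0 = -1.
v=∞: -2 < 0 and 17290 > 0  ⇒  (a,b)_∞ = +1.
v=7: a=7^-2·(≡5), b=7^1·(≡6) mod 7; (5|7)=-1, (6|7)=-1; (−1)^{-2·1·3}·(-1)^1·(-1)^-2 = -1.
v=19: a=19^0·(≡11), b=19^1·(≡7) mod 19; (11|19)=+1, (7|19)=+1; (−1)^{0·1·9}·(+1)^1·(+1)^0 = +1.
v=2: v_2(a)=-1, v_2(b)=-1; units ≡ 7, 5 (mod 8); ε·ε+αω+βω = 1·0+-1·1+-1·0 ≡ 1  ⇒  (a,b)_2 = -1.
v=3: a=3^4·(≡1), b=3^4·(≡1) mod 3; (1|3)=+1, (1|3)=+1; (−1)^{4·4·1}·(+1)^4·(+1)^4 = +1.
v=13: a=13^0·(≡7), b=13^1·(≡3) mod 13; (7|13)=-1, (3|13)=+1; (−1)^{0·1·6}·(-1)^1·(+1)^0 = -1.
Ram(-2, 17290) = {2, 5, 7, 13}; no ℚ_2-point on the conic.

[2, 5, 7, 13]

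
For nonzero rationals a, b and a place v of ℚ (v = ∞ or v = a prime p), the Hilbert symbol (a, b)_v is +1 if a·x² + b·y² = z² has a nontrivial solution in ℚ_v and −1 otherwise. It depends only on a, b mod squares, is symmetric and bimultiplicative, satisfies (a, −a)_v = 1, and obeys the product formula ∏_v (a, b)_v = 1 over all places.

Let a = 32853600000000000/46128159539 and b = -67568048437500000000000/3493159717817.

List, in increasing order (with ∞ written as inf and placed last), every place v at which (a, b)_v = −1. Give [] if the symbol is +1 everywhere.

Mod squares: a ≡ 165, b ≡ -6630. Check v ∈ {∞, 2, 3, 5, 7, 11, 13, 17, 29}.
v=∞: 165 > 0 and -6630 < 0  ⇒  (a,b)_∞ = +1.
v=3: a=3^5·(≡1), b=3^9·(≡1) mod 3; (1|3)=+1, (1|3)=+1; (−1)^{5·9·1}·(+1)^9·(+1)^5 = -1.
v=17: a=17^0·(≡14), b=17^-1·(≡2) mod 17; (14|17)=-1, (2|17)=+1; (−1)^{0·-1·8}·(-1)^-1·(+1)^0 = -1.
v=2: v_2(a)=14, v_2(b)=11; units ≡ 5, 5 (mod 8); ε·ε+αω+βω = 0·0+14·1+11·1 ≡ 1  ⇒  (a,b)_2 = -1.
v=5: a=5^11·(≡2), b=5^17·(≡1) mod 5; (2|5)=-1, (1|5)=+1; (−1)^{11·17·2}·(-1)^17·(+1)^11 = -1.
v=13: a=13^2·(≡4), b=13^3·(≡10) mod 13; (4|13)=+1, (10|13)=+1; (−1)^{2·3·6}·(+1)^3·(+1)^2 = +1.
v=11: a=11^-3·(≡3), b=11^-2·(≡5) mod 11; (3|11)=+1, (5|11)=+1; (−1)^{-3·-2·5}·(+1)^-2·(+1)^-3 = +1.
v=7: a=7^-2·(≡4), b=7^-4·(≡5) mod 7; (4|7)=+1, (5|7)=-1; (−1)^{-2·-4·3}·(+1)^-4·(-1)^-2 = +1.
v=29: a=29^-4·(≡5), b=29^-4·(≡27) mod 29; (5|29)=+1, (27|29)=-1; (−1)^{-4·-4·14}·(+1)^-4·(-1)^-4 = +1.
|Ram(165, -6630)| = 4, even; anisotropic at {2, 3, 5, 17}.

[2, 3, 5, 17]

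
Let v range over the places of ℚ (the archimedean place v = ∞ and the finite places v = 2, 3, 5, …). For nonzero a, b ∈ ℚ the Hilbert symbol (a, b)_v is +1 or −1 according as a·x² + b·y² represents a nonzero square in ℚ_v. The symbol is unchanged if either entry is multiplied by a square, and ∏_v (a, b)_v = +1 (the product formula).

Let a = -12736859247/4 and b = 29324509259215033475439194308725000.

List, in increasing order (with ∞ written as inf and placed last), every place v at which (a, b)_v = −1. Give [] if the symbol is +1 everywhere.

Mod squares: a ≡ -28881767, b ≡ 468083810. Check v ∈ {∞, 2, 3, 5, 7, 19, 23, 29, 43, 47, 53}.
v=47: a=47^0·(≡44), b=47^1·(≡37) mod 47; (44|47)=-1, (37|47)=+1; (−1)^{0·1·23}·(-1)^1·(+1)^0 = -1.
v=7: a=7^2·(≡1), b=7^2·(≡6) mod 7; (1|7)=+1, (6|7)=-1; (−1)^{2·2·3}·(+1)^2·(-1)^2 = +1.
v=2: v_2(a)=-2, v_2(b)=3; units ≡ 1, 1 (mod 8); ε·ε+αω+βω = 0·0+-2·0+3·0 ≡ 0  ⇒  (a,b)_2 = +1.
v=5: a=5^0·(≡2), b=5^5·(≡2) mod 5; (2|5)=-1, (2|5)=-1; (−1)^{0·5·2}·(-1)^5·(-1)^0 = -1.
v=∞: -28881767 < 0 and 468083810 > 0  ⇒  (a,b)_∞ = +1.
v=29: a=29^1·(≡7), b=29^4·(≡23) mod 29; (7|29)=+1, (23|29)=+1; (−1)^{1·4·14}·(+1)^4·(+1)^1 = +1.
v=23: a=23^1·(≡2), b=23^3·(≡4) mod 23; (2|23)=+1, (4|23)=+1; (−1)^{1·3·11}·(+1)^3·(+1)^1 = -1.
v=43: a=43^1·(≡29), b=43^3·(≡28) mod 43; (29|43)=-1, (28|43)=-1; (−1)^{1·3·21}·(-1)^3·(-1)^1 = -1.
v=3: a=3^2·(≡1), b=3^6·(≡2) mod 3; (1|3)=+1, (2|3)=-1; (−1)^{2·6·1}·(+1)^6·(-1)^2 = +1.
v=19: a=19^1·(≡2), b=19^3·(≡11) mod 19; (2|19)=-1, (11|19)=+1; (−1)^{1·3·9}·(-1)^3·(+1)^1 = +1.
v=53: a=53^1·(≡43), b=53^3·(≡11) mod 53; (43|53)=+1, (11|53)=+1; (−1)^{1·3·26}·(+1)^3·(+1)^1 = +1.
(-28881767, 468083810 / ℚ) ramifies at {5, 23, 43, 47}: a division algebra.

[5, 23, 43, 47]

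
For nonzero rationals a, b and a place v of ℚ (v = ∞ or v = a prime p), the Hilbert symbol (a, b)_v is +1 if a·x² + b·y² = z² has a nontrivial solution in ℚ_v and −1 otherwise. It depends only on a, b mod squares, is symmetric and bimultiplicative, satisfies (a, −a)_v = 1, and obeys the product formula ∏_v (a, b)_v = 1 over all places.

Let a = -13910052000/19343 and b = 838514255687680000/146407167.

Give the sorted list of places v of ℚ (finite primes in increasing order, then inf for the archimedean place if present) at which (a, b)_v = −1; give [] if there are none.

[3, 11, 19, 23]

Mod squares: a ≡ -13110, b ≡ 506. Check v ∈ {∞, 2, 3, 5, 11, 13, 19, 23, 29}.
v=13: a=13^2·(≡8), b=13^4·(≡9) mod 13; (8|13)=-1, (9|13)=+1; (−1)^{2·4·6}·(-1)^4·(+1)^2 = +1.
v=23: a=23^-1·(≡22), b=23^-1·(≡22) mod 23; (22|23)=-1, (22|23)=-1; (−1)^{-1·-1·11}·(-1)^-1·(-1)^-1 = -1.
v=3: a=3^1·(≡1), b=3^-2·(≡2) mod 3; (1|3)=+1, (2|3)=-1; (−1)^{1·-2·1}·(+1)^-2·(-1)^1 = -1.
v=29: a=29^-2·(≡17), b=29^-4·(≡9) mod 29; (17|29)=-1, (9|29)=+1; (−1)^{-2·-4·14}·(-1)^-4·(+1)^-2 = +1.
v=∞: -13110 < 0 and 506 > 0  ⇒  (a,b)_∞ = +1.
v=2: v_2(a)=5, v_2(b)=15; units ≡ 5, 5 (mod 8); ε·ε+αω+βω = 0·0+5·1+15·1 ≡ 0  ⇒  (a,b)_2 = +1.
v=19: a=19^3·(≡3), b=19^4·(≡12) mod 19; (3|19)=-1, (12|19)=-1; (−1)^{3·4·9}·(-1)^4·(-1)^3 = -1.
v=11: a=11^0·(≡7), b=11^1·(≡8) mod 11; (7|11)=-1, (8|11)=-1; (−1)^{0·1·5}·(-1)^1·(-1)^0 = -1.
v=5: a=5^3·(≡3), b=5^4·(≡4) mod 5; (3|5)=-1, (4|5)=+1; (−1)^{3·4·2}·(-1)^4·(+1)^3 = +1.
Ram(-13110, 506) = {3, 11, 19, 23}; no ℚ_3-point on the conic.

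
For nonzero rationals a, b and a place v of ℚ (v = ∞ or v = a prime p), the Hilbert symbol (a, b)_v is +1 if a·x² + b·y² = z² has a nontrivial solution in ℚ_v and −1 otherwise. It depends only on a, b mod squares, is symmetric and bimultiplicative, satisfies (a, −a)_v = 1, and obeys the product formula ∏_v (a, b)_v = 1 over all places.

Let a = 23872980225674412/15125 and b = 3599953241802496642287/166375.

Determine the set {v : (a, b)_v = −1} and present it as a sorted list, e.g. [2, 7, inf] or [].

(a, b) ≡ (3335, 82944785) mod (ℚ^×)²; places V = {2, 3, 5, 7, 11, 17, 19, 23, 29, ∞}.
(a,b)_5: α=-3, u≡2; β=-3, v≡2 (mod 5); (2|5)=-1, (2|5)=-1; sign (−1)^0·-1^-3·-1^-3 = +1.
(a,b)_29: α=1, u≡7; β=1, v≡19 (mod 29); (7|29)=+1, (19|29)=-1; sign (−1)^0·+1^1·-1^1 = -1.
(a,b)_7: α=6, u≡3; β=11, v≡6 (mod 7); (3|7)=-1, (6|7)=-1; sign (−1)^0·-1^11·-1^6 = -1.
(a,b)_3: α=6, u≡2; β=4, v≡2 (mod 3); (2|3)=-1, (2|3)=-1; sign (−1)^0·-1^4·-1^6 = +1.
(a,b)_23: α=1, u≡21; β=1, v≡7 (mod 23); (21|23)=-1, (7|23)=-1; sign (−1)^1·-1^1·-1^1 = -1.
(a,b)_19: α=2, u≡15; β=3, v≡15 (mod 19); (15|19)=-1, (15|19)=-1; sign (−1)^0·-1^3·-1^2 = -1.
(a,b)_17: α=2, u≡6; β=3, v≡6 (mod 17); (6|17)=-1, (6|17)=-1; sign (−1)^0·-1^3·-1^2 = -1.
(a,b)_2: α=2, β=0; u≡7, v≡1 (mod 8); ε(u)ε(v)=1·0, αω(v)=2·0, βω(u)=0·0; sum ≡ 0  ⇒  +1.
(a,b)_11: α=-2, u≡2; β=-3, v≡1 (mod 11); (2|11)=-1, (1|11)=+1; sign (−1)^0·-1^-3·+1^-2 = -1.
(a,b)_∞: sgn(3335)=+, sgn(82944785)=+, so +1.
|Ram(3335, 82944785)| = 6, even; anisotropic at {7, 11, 17, 19, 23, 29}.

[7, 11, 17, 19, 23, 29]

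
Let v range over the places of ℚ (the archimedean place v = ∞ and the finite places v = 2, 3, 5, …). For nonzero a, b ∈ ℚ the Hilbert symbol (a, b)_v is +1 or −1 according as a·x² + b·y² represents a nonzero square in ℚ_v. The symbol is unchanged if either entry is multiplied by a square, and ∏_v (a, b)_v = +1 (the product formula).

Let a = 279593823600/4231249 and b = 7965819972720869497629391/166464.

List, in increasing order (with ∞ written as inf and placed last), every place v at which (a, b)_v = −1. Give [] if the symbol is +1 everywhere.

Mod squares: a ≡ 176111, b ≡ 53599. Check v ∈ {∞, 2, 3, 5, 7, 11, 13, 17, 19, 23, 29, 31}.
v=17: a=17^-2·(≡8), b=17^-2·(≡13) mod 17; (8|17)=+1, (13|17)=+1; (−1)^{-2·-2·8}·(+1)^-2·(+1)^-2 = +1.
v=29: a=29^0·(≡22), b=29^2·(≡28) mod 29; (22|29)=+1, (28|29)=+1; (−1)^{0·2·14}·(+1)^2·(+1)^0 = +1.
v=∞: 176111 > 0 and 53599 > 0  ⇒  (a,b)_∞ = +1.
v=31: a=31^1·(≡8), b=31^5·(≡23) mod 31; (8|31)=+1, (23|31)=-1; (−1)^{1·5·15}·(+1)^5·(-1)^1 = +1.
v=2: v_2(a)=4, v_2(b)=-6; units ≡ 7, 7 (mod 8); ε·ε+αω+βω = 1·1+4·0+-6·0 ≡ 1  ⇒  (a,b)_2 = -1.
v=19: a=19^1·(≡1), b=19^3·(≡17) mod 19; (1|19)=+1, (17|19)=+1; (−1)^{1·3·9}·(+1)^3·(+1)^1 = -1.
v=23: a=23^1·(≡11), b=23^2·(≡3) mod 23; (11|23)=-1, (3|23)=+1; (−1)^{1·2·11}·(-1)^2·(+1)^1 = +1.
v=7: a=7^2·(≡6), b=7^3·(≡3) mod 7; (6|7)=-1, (3|7)=-1; (−1)^{2·3·3}·(-1)^3·(-1)^2 = -1.
v=11: a=11^-4·(≡1), b=11^2·(≡7) mod 11; (1|11)=+1, (7|11)=-1; (−1)^{-4·2·5}·(+1)^2·(-1)^-4 = +1.
v=3: a=3^4·(≡2), b=3^-2·(≡1) mod 3; (2|3)=-1, (1|3)=+1; (−1)^{4·-2·1}·(-1)^-2·(+1)^4 = +1.
v=13: a=13^1·(≡3), b=13^3·(≡5) mod 13; (3|13)=+1, (5|13)=-1; (−1)^{1·3·6}·(+1)^3·(-1)^1 = -1.
v=5: a=5^2·(≡1), b=5^0·(≡4) mod 5; (1|5)=+1, (4|5)=+1; (−1)^{2·0·2}·(+1)^0·(+1)^2 = +1.
|Ram(176111, 53599)| = 4, even; anisotropic at {2, 7, 13, 19}.

[2, 7, 13, 19]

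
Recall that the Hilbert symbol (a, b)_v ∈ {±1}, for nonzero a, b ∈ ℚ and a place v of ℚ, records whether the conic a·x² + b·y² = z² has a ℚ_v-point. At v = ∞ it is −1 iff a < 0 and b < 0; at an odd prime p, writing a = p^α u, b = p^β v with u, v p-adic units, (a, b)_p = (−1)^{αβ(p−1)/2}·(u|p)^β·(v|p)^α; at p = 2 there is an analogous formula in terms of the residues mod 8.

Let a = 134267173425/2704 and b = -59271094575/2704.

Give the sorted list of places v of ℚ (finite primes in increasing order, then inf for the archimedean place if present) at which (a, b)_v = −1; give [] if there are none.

[7, 37]

Mod squares: a ≡ 48433, b ≡ -3927. Check v ∈ {∞, 2, 3, 5, 7, 11, 13, 17, 37}.
v=7: a=7^1·(≡5), b=7^3·(≡5) mod 7; (5|7)=-1, (5|7)=-1; (−1)^{1·3·3}·(-1)^3·(-1)^1 = -1.
v=11: a=11^1·(≡9), b=11^1·(≡10) mod 11; (9|11)=+1, (10|11)=-1; (−1)^{1·1·5}·(+1)^1·(-1)^1 = +1.
v=17: a=17^1·(≡10), b=17^1·(≡6) mod 17; (10|17)=-1, (6|17)=-1; (−1)^{1·1·8}·(-1)^1·(-1)^1 = +1.
v=13: a=13^-2·(≡7), b=13^-2·(≡3) mod 13; (7|13)=-1, (3|13)=+1; (−1)^{-2·-2·6}·(-1)^-2·(+1)^-2 = +1.
v=3: a=3^4·(≡1), b=3^3·(≡2) mod 3; (1|3)=+1, (2|3)=-1; (−1)^{4·3·1}·(+1)^3·(-1)^4 = +1.
v=5: a=5^2·(≡3), b=5^2·(≡3) mod 5; (3|5)=-1, (3|5)=-1; (−1)^{2·2·2}·(-1)^2·(-1)^2 = +1.
v=37: a=37^3·(≡15), b=37^2·(≡14) mod 37; (15|37)=-1, (14|37)=-1; (−1)^{3·2·18}·(-1)^2·(-1)^3 = -1.
v=2: v_2(a)=-4, v_2(b)=-4; units ≡ 1, 1 (mod 8); ε·ε+αω+βω = 0·0+-4·0+-4·0 ≡ 0  ⇒  (a,b)_2 = +1.
v=∞: 48433 > 0 and -3927 < 0  ⇒  (a,b)_∞ = +1.
(48433, -3927 / ℚ) ramifies at {7, 37}: a division algebra.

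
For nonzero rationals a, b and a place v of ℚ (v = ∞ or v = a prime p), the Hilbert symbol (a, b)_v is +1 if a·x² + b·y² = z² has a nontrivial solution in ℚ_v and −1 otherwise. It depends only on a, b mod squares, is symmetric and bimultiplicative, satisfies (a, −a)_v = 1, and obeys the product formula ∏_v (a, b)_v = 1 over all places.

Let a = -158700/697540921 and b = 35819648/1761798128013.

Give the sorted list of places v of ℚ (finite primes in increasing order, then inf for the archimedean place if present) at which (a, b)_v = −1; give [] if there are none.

[2, 11]

(a, b) ≡ (-3, 154) mod (ℚ^×)²; places V = {2, 3, 5, 7, 11, 23, ∞}.
(a,b)_11: α=-2, u≡7; β=-1, v≡3 (mod 11); (7|11)=-1, (3|11)=+1; sign (−1)^0·-1^-1·+1^-2 = -1.
(a,b)_3: α=1, u≡2; β=-4, v≡1 (mod 3); (2|3)=-1, (1|3)=+1; sign (−1)^0·-1^-4·+1^1 = +1.
(a,b)_2: α=2, β=7; u≡5, v≡5 (mod 8); ε(u)ε(v)=0·0, αω(v)=2·1, βω(u)=7·1; sum ≡ 1  ⇒  -1.
(a,b)_23: α=2, u≡15; β=4, v≡6 (mod 23); (15|23)=-1, (6|23)=+1; sign (−1)^0·-1^4·+1^2 = +1.
(a,b)_∞: sgn(-3)=−, sgn(154)=+, so +1.
(a,b)_7: α=-8, u≡2; β=-11, v≡2 (mod 7); (2|7)=+1, (2|7)=+1; sign (−1)^0·+1^-11·+1^-8 = +1.
(a,b)_5: α=2, u≡2; β=0, v≡1 (mod 5); (2|5)=-1, (1|5)=+1; sign (−1)^0·-1^0·+1^2 = +1.
|Ram(-3, 154)| = 2, even; anisotropic at {2, 11}.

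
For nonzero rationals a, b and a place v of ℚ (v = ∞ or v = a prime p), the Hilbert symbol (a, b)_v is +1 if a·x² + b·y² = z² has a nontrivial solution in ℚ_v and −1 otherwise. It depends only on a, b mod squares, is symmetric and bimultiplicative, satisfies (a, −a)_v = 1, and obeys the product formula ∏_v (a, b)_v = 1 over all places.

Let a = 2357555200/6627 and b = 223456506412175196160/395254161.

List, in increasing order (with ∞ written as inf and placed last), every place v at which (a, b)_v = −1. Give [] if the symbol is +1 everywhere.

[2, 13]

Mod squares: a ≡ 69069, b ≡ 190. Check v ∈ {∞, 2, 3, 5, 7, 11, 13, 19, 23, 47}.
v=2: v_2(a)=12, v_2(b)=23; units ≡ 5, 7 (mod 8); ε·ε+αω+βω = 0·1+12·0+23·1 ≡ 1  ⇒  (a,b)_2 = -1.
v=7: a=7^1·(≡2), b=7^2·(≡1) mod 7; (2|7)=+1, (1|7)=+1; (−1)^{1·2·3}·(+1)^2·(+1)^1 = +1.
v=13: a=13^1·(≡1), b=13^2·(≡2) mod 13; (1|13)=+1, (2|13)=-1; (−1)^{1·2·6}·(+1)^2·(-1)^1 = -1.
v=23: a=23^1·(≡16), b=23^4·(≡3) mod 23; (16|23)=+1, (3|23)=+1; (−1)^{1·4·11}·(+1)^4·(+1)^1 = +1.
v=47: a=47^-2·(≡46), b=47^-4·(≡9) mod 47; (46|47)=-1, (9|47)=+1; (−1)^{-2·-4·23}·(-1)^-4·(+1)^-2 = +1.
v=11: a=11^1·(≡5), b=11^2·(≡4) mod 11; (5|11)=+1, (4|11)=+1; (−1)^{1·2·5}·(+1)^2·(+1)^1 = +1.
v=19: a=19^0·(≡16), b=19^1·(≡18) mod 19; (16|19)=+1, (18|19)=-1; (−1)^{0·1·9}·(+1)^1·(-1)^0 = +1.
v=3: a=3^-1·(≡1), b=3^-4·(≡1) mod 3; (1|3)=+1, (1|3)=+1; (−1)^{-1·-4·1}·(+1)^-4·(+1)^-1 = +1.
v=∞: 69069 > 0 and 190 > 0  ⇒  (a,b)_∞ = +1.
v=5: a=5^2·(≡4), b=5^1·(≡2) mod 5; (4|5)=+1, (2|5)=-1; (−1)^{2·1·2}·(+1)^1·(-1)^2 = +1.
(69069, 190 / ℚ) ramifies at {2, 13}: a division algebra.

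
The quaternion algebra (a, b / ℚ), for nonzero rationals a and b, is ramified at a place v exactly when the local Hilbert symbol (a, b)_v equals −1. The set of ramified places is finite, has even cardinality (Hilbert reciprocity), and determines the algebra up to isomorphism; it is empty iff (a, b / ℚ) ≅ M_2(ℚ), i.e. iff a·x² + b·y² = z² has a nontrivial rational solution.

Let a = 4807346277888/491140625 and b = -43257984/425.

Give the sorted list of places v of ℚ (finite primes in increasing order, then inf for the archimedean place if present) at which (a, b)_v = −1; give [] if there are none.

[2, 17]

Mod squares: a ≡ 13566, b ≡ -1938. Check v ∈ {∞, 2, 3, 5, 7, 11, 17, 19, 43}.
v=7: a=7^5·(≡5), b=7^2·(≡2) mod 7; (5|7)=-1, (2|7)=+1; (−1)^{5·2·3}·(-1)^2·(+1)^5 = +1.
v=2: v_2(a)=9, v_2(b)=7; units ≡ 7, 7 (mod 8); ε·ε+αω+βω = 1·1+9·0+7·0 ≡ 1  ⇒  (a,b)_2 = -1.
v=43: a=43^-2·(≡14), b=43^0·(≡14) mod 43; (14|43)=+1, (14|43)=+1; (−1)^{-2·0·21}·(+1)^0·(+1)^-2 = +1.
v=∞: 13566 > 0 and -1938 < 0  ⇒  (a,b)_∞ = +1.
v=19: a=19^1·(≡9), b=19^1·(≡13) mod 19; (9|19)=+1, (13|19)=-1; (−1)^{1·1·9}·(+1)^1·(-1)^1 = +1.
v=17: a=17^-1·(≡13), b=17^-1·(≡10) mod 17; (13|17)=+1, (10|17)=-1; (−1)^{-1·-1·8}·(+1)^-1·(-1)^-1 = -1.
v=3: a=3^5·(≡1), b=3^1·(≡2) mod 3; (1|3)=+1, (2|3)=-1; (−1)^{5·1·1}·(+1)^1·(-1)^5 = +1.
v=5: a=5^-6·(≡1), b=5^-2·(≡3) mod 5; (1|5)=+1, (3|5)=-1; (−1)^{-6·-2·2}·(+1)^-2·(-1)^-6 = +1.
v=11: a=11^2·(≡5), b=11^2·(≡1) mod 11; (5|11)=+1, (1|11)=+1; (−1)^{2·2·5}·(+1)^2·(+1)^2 = +1.
(13566, -1938 / ℚ) ramifies at {2, 17}: a division algebra.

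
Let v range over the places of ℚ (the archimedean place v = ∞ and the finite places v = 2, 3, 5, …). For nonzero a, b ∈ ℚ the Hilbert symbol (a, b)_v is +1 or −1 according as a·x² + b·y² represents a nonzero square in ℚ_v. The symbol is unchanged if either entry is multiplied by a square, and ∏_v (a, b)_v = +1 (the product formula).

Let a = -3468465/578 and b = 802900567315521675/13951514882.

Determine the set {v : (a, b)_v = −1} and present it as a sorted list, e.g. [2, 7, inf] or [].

Mod squares: a ≡ -130, b ≡ 6006. Check v ∈ {∞, 2, 3, 5, 7, 11, 13, 17}.
v=7: a=7^2·(≡5), b=7^3·(≡2) mod 7; (5|7)=-1, (2|7)=+1; (−1)^{2·3·3}·(-1)^3·(+1)^2 = -1.
v=13: a=13^1·(≡12), b=13^3·(≡8) mod 13; (12|13)=+1, (8|13)=-1; (−1)^{1·3·6}·(+1)^3·(-1)^1 = -1.
v=11: a=11^2·(≡2), b=11^7·(≡10) mod 11; (2|11)=-1, (10|11)=-1; (−1)^{2·7·5}·(-1)^7·(-1)^2 = -1.
v=17: a=17^-2·(≡14), b=17^-8·(≡3) mod 17; (14|17)=-1, (3|17)=-1; (−1)^{-2·-8·8}·(-1)^-8·(-1)^-2 = +1.
v=3: a=3^2·(≡2), b=3^7·(≡1) mod 3; (2|3)=-1, (1|3)=+1; (−1)^{2·7·1}·(-1)^7·(+1)^2 = -1.
v=∞: -130 < 0 and 6006 > 0  ⇒  (a,b)_∞ = +1.
v=2: v_2(a)=-1, v_2(b)=-1; units ≡ 7, 3 (mod 8); ε·ε+αω+βω = 1·1+-1·1+-1·0 ≡ 0  ⇒  (a,b)_2 = +1.
v=5: a=5^1·(≡4), b=5^2·(≡1) mod 5; (4|5)=+1, (1|5)=+1; (−1)^{1·2·2}·(+1)^2·(+1)^1 = +1.
(-130, 6006 / ℚ) ramifies at {3, 7, 11, 13}: a division algebra.

[3, 7, 11, 13]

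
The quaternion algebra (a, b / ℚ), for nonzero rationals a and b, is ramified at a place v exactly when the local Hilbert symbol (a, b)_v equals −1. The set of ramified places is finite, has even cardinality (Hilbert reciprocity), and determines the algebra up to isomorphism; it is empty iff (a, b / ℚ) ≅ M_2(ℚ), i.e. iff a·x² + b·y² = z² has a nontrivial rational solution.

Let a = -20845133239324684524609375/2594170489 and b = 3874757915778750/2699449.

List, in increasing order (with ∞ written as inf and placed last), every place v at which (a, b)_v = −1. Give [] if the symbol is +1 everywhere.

[11, 13]

(a, b) ≡ (-247, 286) mod (ℚ^×)²; places V = {2, 3, 5, 7, 11, 13, 19, 31, 41, 53, ∞}.
(a,b)_2: α=0, β=1; u≡1, v≡7 (mod 8); ε(u)ε(v)=0·1, αω(v)=0·0, βω(u)=1·0; sum ≡ 0  ⇒  +1.
(a,b)_5: α=8, u≡3; β=4, v≡4 (mod 5); (3|5)=-1, (4|5)=+1; sign (−1)^0·-1^4·+1^8 = +1.
(a,b)_41: α=4, u≡40; β=2, v≡16 (mod 41); (40|41)=+1, (16|41)=+1; sign (−1)^0·+1^2·+1^4 = +1.
(a,b)_19: α=3, u≡16; β=2, v≡4 (mod 19); (16|19)=+1, (4|19)=+1; sign (−1)^0·+1^2·+1^3 = +1.
(a,b)_7: α=4, u≡6; β=2, v≡5 (mod 7); (6|7)=-1, (5|7)=-1; sign (−1)^0·-1^2·-1^4 = +1.
(a,b)_31: α=-4, u≡2; β=-2, v≡14 (mod 31); (2|31)=+1, (14|31)=+1; sign (−1)^0·+1^-2·+1^-4 = +1.
(a,b)_3: α=6, u≡2; β=6, v≡1 (mod 3); (2|3)=-1, (1|3)=+1; sign (−1)^0·-1^6·+1^6 = +1.
(a,b)_53: α=-2, u≡51; β=-2, v≡21 (mod 53); (51|53)=-1, (21|53)=-1; sign (−1)^0·-1^-2·-1^-2 = +1.
(a,b)_11: α=2, u≡6; β=1, v≡3 (mod 11); (6|11)=-1, (3|11)=+1; sign (−1)^0·-1^1·+1^2 = -1.
(a,b)_13: α=1, u≡7; β=1, v≡1 (mod 13); (7|13)=-1, (1|13)=+1; sign (−1)^0·-1^1·+1^1 = -1.
(a,b)_∞: sgn(-247)=−, sgn(286)=+, so +1.
Ram(-247, 286) = {11, 13}; no ℚ_11-point on the conic.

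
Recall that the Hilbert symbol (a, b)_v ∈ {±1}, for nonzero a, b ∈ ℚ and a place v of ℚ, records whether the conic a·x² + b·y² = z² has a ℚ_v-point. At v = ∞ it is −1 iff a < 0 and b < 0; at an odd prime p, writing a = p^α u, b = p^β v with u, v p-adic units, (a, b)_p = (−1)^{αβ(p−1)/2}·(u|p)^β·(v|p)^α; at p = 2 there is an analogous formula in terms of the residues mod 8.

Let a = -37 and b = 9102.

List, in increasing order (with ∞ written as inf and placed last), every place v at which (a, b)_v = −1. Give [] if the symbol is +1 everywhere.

(a, b) ≡ (-37, 9102) mod (ℚ^×)²; places V = {2, 3, 37, 41, ∞}.
(a,b)_37: α=1, u≡36; β=1, v≡24 (mod 37); (36|37)=+1, (24|37)=-1; sign (−1)^0·+1^1·-1^1 = -1.
(a,b)_∞: sgn(-37)=−, sgn(9102)=+, so +1.
(a,b)_2: α=0, β=1; u≡3, v≡7 (mod 8); ε(u)ε(v)=1·1, αω(v)=0·0, βω(u)=1·1; sum ≡ 0  ⇒  +1.
(a,b)_3: α=0, u≡2; β=1, v≡1 (mod 3); (2|3)=-1, (1|3)=+1; sign (−1)^0·-1^1·+1^0 = -1.
(a,b)_41: α=0, u≡4; β=1, v≡17 (mod 41); (4|41)=+1, (17|41)=-1; sign (−1)^0·+1^1·-1^0 = +1.
Ram(-37, 9102) = {3, 37}; no ℚ_3-point on the conic.

[3, 37]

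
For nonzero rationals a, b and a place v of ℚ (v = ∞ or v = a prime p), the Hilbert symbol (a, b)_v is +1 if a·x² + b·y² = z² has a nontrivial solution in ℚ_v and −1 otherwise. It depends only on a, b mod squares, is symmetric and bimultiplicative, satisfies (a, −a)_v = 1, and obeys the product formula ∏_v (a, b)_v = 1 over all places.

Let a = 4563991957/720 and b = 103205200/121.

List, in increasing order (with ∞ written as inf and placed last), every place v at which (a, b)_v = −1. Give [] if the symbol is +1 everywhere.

(a, b) ≡ (1290065, 258013) mod (ℚ^×)²; places V = {2, 3, 5, 7, 11, 19, 29, 31, 41, ∞}.
(a,b)_∞: sgn(1290065)=+, sgn(258013)=+, so +1.
(a,b)_11: α=0, u≡6; β=-2, v≡10 (mod 11); (6|11)=-1, (10|11)=-1; sign (−1)^0·-1^-2·-1^0 = +1.
(a,b)_41: α=1, u≡21; β=1, v≡18 (mod 41); (21|41)=+1, (18|41)=+1; sign (−1)^0·+1^1·+1^1 = +1.
(a,b)_29: α=1, u≡22; β=1, v≡13 (mod 29); (22|29)=+1, (13|29)=+1; sign (−1)^0·+1^1·+1^1 = +1.
(a,b)_2: α=-4, β=4; u≡1, v≡5 (mod 8); ε(u)ε(v)=0·0, αω(v)=-4·1, βω(u)=4·0; sum ≡ 0  ⇒  +1.
(a,b)_19: α=2, u≡10; β=0, v≡18 (mod 19); (10|19)=-1, (18|19)=-1; sign (−1)^0·-1^0·-1^2 = +1.
(a,b)_7: α=3, u≡5; β=1, v≡2 (mod 7); (5|7)=-1, (2|7)=+1; sign (−1)^1·-1^1·+1^3 = +1.
(a,b)_31: α=1, u≡23; β=1, v≡15 (mod 31); (23|31)=-1, (15|31)=-1; sign (−1)^1·-1^1·-1^1 = -1.
(a,b)_5: α=-1, u≡3; β=2, v≡3 (mod 5); (3|5)=-1, (3|5)=-1; sign (−1)^0·-1^2·-1^-1 = -1.
(a,b)_3: α=-2, u≡2; β=0, v≡1 (mod 3); (2|3)=-1, (1|3)=+1; sign (−1)^0·-1^0·+1^-2 = +1.
(1290065, 258013 / ℚ) ramifies at {5, 31}: a division algebra.

[5, 31]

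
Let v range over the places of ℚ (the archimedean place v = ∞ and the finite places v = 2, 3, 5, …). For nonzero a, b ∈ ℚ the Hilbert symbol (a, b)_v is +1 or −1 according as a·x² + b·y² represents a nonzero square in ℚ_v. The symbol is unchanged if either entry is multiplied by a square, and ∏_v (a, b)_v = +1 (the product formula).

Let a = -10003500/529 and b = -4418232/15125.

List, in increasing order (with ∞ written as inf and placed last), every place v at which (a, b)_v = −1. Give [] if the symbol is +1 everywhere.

[2, inf]

Mod squares: a ≡ -1235, b ≡ -390. Check v ∈ {∞, 2, 3, 5, 7, 11, 13, 17, 19, 23}.
v=17: a=17^0·(≡7), b=17^2·(≡1) mod 17; (7|17)=-1, (1|17)=+1; (−1)^{0·2·8}·(-1)^2·(+1)^0 = +1.
v=2: v_2(a)=2, v_2(b)=3; units ≡ 5, 5 (mod 8); ε·ε+αω+βω = 0·0+2·1+3·1 ≡ 1  ⇒  (a,b)_2 = -1.
v=11: a=11^0·(≡10), b=11^-2·(≡7) mod 11; (10|11)=-1, (7|11)=-1; (−1)^{0·-2·5}·(-1)^-2·(-1)^0 = +1.
v=23: a=23^-2·(≡5), b=23^0·(≡18) mod 23; (5|23)=-1, (18|23)=+1; (−1)^{-2·0·11}·(-1)^0·(+1)^-2 = +1.
v=19: a=19^1·(≡16), b=19^0·(≡9) mod 19; (16|19)=+1, (9|19)=+1; (−1)^{1·0·9}·(+1)^0·(+1)^1 = +1.
v=5: a=5^3·(≡3), b=5^-3·(≡3) mod 5; (3|5)=-1, (3|5)=-1; (−1)^{3·-3·2}·(-1)^-3·(-1)^3 = +1.
v=3: a=3^4·(≡1), b=3^1·(≡2) mod 3; (1|3)=+1, (2|3)=-1; (−1)^{4·1·1}·(+1)^1·(-1)^4 = +1.
v=7: a=7^0·(≡1), b=7^2·(≡4) mod 7; (1|7)=+1, (4|7)=+1; (−1)^{0·2·3}·(+1)^2·(+1)^0 = +1.
v=13: a=13^1·(≡1), b=13^1·(≡10) mod 13; (1|13)=+1, (10|13)=+1; (−1)^{1·1·6}·(+1)^1·(+1)^1 = +1.
v=∞: -1235 < 0 and -390 < 0  ⇒  (a,b)_∞ = -1.
|Ram(-1235, -390)| = 2, even; anisotropic at {2, ∞}.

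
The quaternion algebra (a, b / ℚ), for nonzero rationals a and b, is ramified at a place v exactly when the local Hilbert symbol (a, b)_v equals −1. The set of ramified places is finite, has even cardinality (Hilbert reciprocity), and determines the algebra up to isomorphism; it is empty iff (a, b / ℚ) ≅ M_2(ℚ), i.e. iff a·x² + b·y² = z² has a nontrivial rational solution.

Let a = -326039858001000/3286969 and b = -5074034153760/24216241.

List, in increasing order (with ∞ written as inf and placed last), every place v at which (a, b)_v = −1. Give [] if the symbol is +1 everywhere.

[17, inf]

(a, b) ≡ (-10, -2210) mod (ℚ^×)²; places V = {2, 3, 5, 7, 11, 13, 17, 19, 37, ∞}.
(a,b)_37: α=-2, u≡10; β=-2, v≡28 (mod 37); (10|37)=+1, (28|37)=+1; sign (−1)^0·+1^-2·+1^-2 = +1.
(a,b)_11: α=8, u≡9; β=6, v≡4 (mod 11); (9|11)=+1, (4|11)=+1; sign (−1)^0·+1^6·+1^8 = +1.
(a,b)_5: α=3, u≡3; β=1, v≡3 (mod 5); (3|5)=-1, (3|5)=-1; sign (−1)^0·-1^1·-1^3 = +1.
(a,b)_7: α=-4, u≡1; β=-2, v≡1 (mod 7); (1|7)=+1, (1|7)=+1; sign (−1)^0·+1^-2·+1^-4 = +1.
(a,b)_3: α=2, u≡2; β=4, v≡1 (mod 3); (2|3)=-1, (1|3)=+1; sign (−1)^0·-1^4·+1^2 = +1.
(a,b)_17: α=0, u≡5; β=1, v≡3 (mod 17); (5|17)=-1, (3|17)=-1; sign (−1)^0·-1^1·-1^0 = -1.
(a,b)_2: α=3, β=5; u≡3, v≡7 (mod 8); ε(u)ε(v)=1·1, αω(v)=3·0, βω(u)=5·1; sum ≡ 0  ⇒  +1.
(a,b)_∞: sgn(-10)=−, sgn(-2210)=−, so -1.
(a,b)_13: α=2, u≡12; β=1, v≡10 (mod 13); (12|13)=+1, (10|13)=+1; sign (−1)^0·+1^1·+1^2 = +1.
(a,b)_19: α=0, u≡7; β=-2, v≡3 (mod 19); (7|19)=+1, (3|19)=-1; sign (−1)^0·+1^-2·-1^0 = +1.
|Ram(-10, -2210)| = 2, even; anisotropic at {17, ∞}.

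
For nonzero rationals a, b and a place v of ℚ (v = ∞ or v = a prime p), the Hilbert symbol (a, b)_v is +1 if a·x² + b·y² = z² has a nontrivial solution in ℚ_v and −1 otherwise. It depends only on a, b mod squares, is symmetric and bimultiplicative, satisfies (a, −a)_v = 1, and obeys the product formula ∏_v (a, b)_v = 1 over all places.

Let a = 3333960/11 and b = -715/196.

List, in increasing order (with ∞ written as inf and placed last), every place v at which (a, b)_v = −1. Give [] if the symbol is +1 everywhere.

Mod squares: a ≡ 2310, b ≡ -715. Check v ∈ {∞, 2, 3, 5, 7, 11, 13}.
v=∞: 2310 > 0 and -715 < 0  ⇒  (a,b)_∞ = +1.
v=2: v_2(a)=3, v_2(b)=-2; units ≡ 3, 5 (mod 8); ε·ε+αω+βω = 1·0+3·1+-2·1 ≡ 1  ⇒  (a,b)_2 = -1.
v=7: a=7^3·(≡1), b=7^-2·(≡5) mod 7; (1|7)=+1, (5|7)=-1; (−1)^{3·-2·3}·(+1)^-2·(-1)^3 = -1.
v=13: a=13^0·(≡10), b=13^1·(≡10) mod 13; (10|13)=+1, (10|13)=+1; (−1)^{0·1·6}·(+1)^1·(+1)^0 = +1.
v=5: a=5^1·(≡2), b=5^1·(≡2) mod 5; (2|5)=-1, (2|5)=-1; (−1)^{1·1·2}·(-1)^1·(-1)^1 = +1.
v=3: a=3^5·(≡2), b=3^0·(≡2) mod 3; (2|3)=-1, (2|3)=-1; (−1)^{5·0·1}·(-1)^0·(-1)^5 = -1.
v=11: a=11^-1·(≡3), b=11^1·(≡5) mod 11; (3|11)=+1, (5|11)=+1; (−1)^{-1·1·5}·(+1)^1·(+1)^-1 = -1.
(2310, -715 / ℚ) ramifies at {2, 3, 7, 11}: a division algebra.

[2, 3, 7, 11]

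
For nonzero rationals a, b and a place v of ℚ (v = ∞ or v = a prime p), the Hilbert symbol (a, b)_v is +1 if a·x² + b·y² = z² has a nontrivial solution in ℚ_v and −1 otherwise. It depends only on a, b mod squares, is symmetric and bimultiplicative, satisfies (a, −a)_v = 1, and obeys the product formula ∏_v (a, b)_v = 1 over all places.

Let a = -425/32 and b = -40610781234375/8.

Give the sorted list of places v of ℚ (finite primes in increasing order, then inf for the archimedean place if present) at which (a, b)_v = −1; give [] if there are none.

[3, 11, 41, inf]

Mod squares: a ≡ -34, b ≡ -62238. Check v ∈ {∞, 2, 3, 5, 11, 17, 23, 41}.
v=41: a=41^0·(≡29), b=41^1·(≡40) mod 41; (29|41)=-1, (40|41)=+1; (−1)^{0·1·20}·(-1)^1·(+1)^0 = -1.
v=23: a=23^0·(≡9), b=23^1·(≡9) mod 23; (9|23)=+1, (9|23)=+1; (−1)^{0·1·11}·(+1)^1·(+1)^0 = +1.
v=11: a=11^0·(≡7), b=11^1·(≡8) mod 11; (7|11)=-1, (8|11)=-1; (−1)^{0·1·5}·(-1)^1·(-1)^0 = -1.
v=17: a=17^1·(≡4), b=17^4·(≡2) mod 17; (4|17)=+1, (2|17)=+1; (−1)^{1·4·8}·(+1)^4·(+1)^1 = +1.
v=5: a=5^2·(≡4), b=5^6·(≡2) mod 5; (4|5)=+1, (2|5)=-1; (−1)^{2·6·2}·(+1)^6·(-1)^2 = +1.
v=∞: -34 < 0 and -62238 < 0  ⇒  (a,b)_∞ = -1.
v=2: v_2(a)=-5, v_2(b)=-3; units ≡ 7, 1 (mod 8); ε·ε+αω+βω = 1·0+-5·0+-3·0 ≡ 0  ⇒  (a,b)_2 = +1.
v=3: a=3^0·(≡2), b=3^1·(≡2) mod 3; (2|3)=-1, (2|3)=-1; (−1)^{0·1·1}·(-1)^1·(-1)^0 = -1.
|Ram(-34, -62238)| = 4, even; anisotropic at {3, 11, 41, ∞}.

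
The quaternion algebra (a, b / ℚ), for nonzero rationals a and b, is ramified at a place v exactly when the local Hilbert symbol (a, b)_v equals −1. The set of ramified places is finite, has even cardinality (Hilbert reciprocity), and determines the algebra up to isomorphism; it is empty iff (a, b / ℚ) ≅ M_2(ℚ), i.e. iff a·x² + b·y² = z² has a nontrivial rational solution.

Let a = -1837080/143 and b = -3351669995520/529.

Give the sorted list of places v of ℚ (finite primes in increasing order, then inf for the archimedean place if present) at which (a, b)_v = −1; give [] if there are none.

Mod squares: a ≡ -10010, b ≡ -1870. Check v ∈ {∞, 2, 3, 5, 7, 11, 13, 17, 23}.
v=2: v_2(a)=3, v_2(b)=11; units ≡ 3, 1 (mod 8); ε·ε+αω+βω = 1·0+3·0+11·1 ≡ 1  ⇒  (a,b)_2 = -1.
v=3: a=3^8·(≡1), b=3^6·(≡2) mod 3; (1|3)=+1, (2|3)=-1; (−1)^{8·6·1}·(+1)^6·(-1)^8 = +1.
v=13: a=13^-1·(≡12), b=13^0·(≡7) mod 13; (12|13)=+1, (7|13)=-1; (−1)^{-1·0·6}·(+1)^0·(-1)^-1 = -1.
v=∞: -10010 < 0 and -1870 < 0  ⇒  (a,b)_∞ = -1.
v=17: a=17^0·(≡6), b=17^1·(≡9) mod 17; (6|17)=-1, (9|17)=+1; (−1)^{0·1·8}·(-1)^1·(+1)^0 = -1.
v=23: a=23^0·(≡9), b=23^-2·(≡2) mod 23; (9|23)=+1, (2|23)=+1; (−1)^{0·-2·11}·(+1)^-2·(+1)^0 = +1.
v=7: a=7^1·(≡6), b=7^4·(≡3) mod 7; (6|7)=-1, (3|7)=-1; (−1)^{1·4·3}·(-1)^4·(-1)^1 = -1.
v=5: a=5^1·(≡3), b=5^1·(≡4) mod 5; (3|5)=-1, (4|5)=+1; (−1)^{1·1·2}·(-1)^1·(+1)^1 = -1.
v=11: a=11^-1·(≡4), b=11^1·(≡10) mod 11; (4|11)=+1, (10|11)=-1; (−1)^{-1·1·5}·(+1)^1·(-1)^-1 = +1.
(-10010, -1870 / ℚ) ramifies at {2, 5, 7, 13, 17, ∞}: a division algebra.

[2, 5, 7, 13, 17, inf]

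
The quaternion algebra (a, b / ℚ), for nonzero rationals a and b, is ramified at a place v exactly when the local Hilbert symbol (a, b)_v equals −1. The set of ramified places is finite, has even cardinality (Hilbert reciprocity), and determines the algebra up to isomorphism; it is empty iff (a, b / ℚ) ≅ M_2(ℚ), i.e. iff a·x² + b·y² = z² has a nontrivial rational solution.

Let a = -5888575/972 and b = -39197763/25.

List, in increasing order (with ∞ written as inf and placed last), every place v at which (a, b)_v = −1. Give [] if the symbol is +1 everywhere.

(a, b) ≡ (-14421, -483923) mod (ℚ^×)²; places V = {2, 3, 5, 7, 11, 19, 23, 29, 37, 41, ∞}.
(a,b)_11: α=1, u≡3; β=1, v≡2 (mod 11); (3|11)=+1, (2|11)=-1; sign (−1)^1·+1^1·-1^1 = +1.
(a,b)_23: α=1, u≡21; β=0, v≡5 (mod 23); (21|23)=-1, (5|23)=-1; sign (−1)^0·-1^0·-1^1 = -1.
(a,b)_2: α=-2, β=0; u≡3, v≡5 (mod 8); ε(u)ε(v)=1·0, αω(v)=-2·1, βω(u)=0·1; sum ≡ 0  ⇒  +1.
(a,b)_37: α=0, u≡16; β=1, v≡29 (mod 37); (16|37)=+1, (29|37)=-1; sign (−1)^0·+1^1·-1^0 = +1.
(a,b)_7: α=2, u≡6; β=0, v≡1 (mod 7); (6|7)=-1, (1|7)=+1; sign (−1)^0·-1^0·+1^2 = +1.
(a,b)_5: α=2, u≡1; β=-2, v≡2 (mod 5); (1|5)=+1, (2|5)=-1; sign (−1)^0·+1^-2·-1^2 = +1.
(a,b)_29: α=0, u≡11; β=1, v≡11 (mod 29); (11|29)=-1, (11|29)=-1; sign (−1)^0·-1^1·-1^0 = -1.
(a,b)_19: α=1, u≡1; β=0, v≡9 (mod 19); (1|19)=+1, (9|19)=+1; sign (−1)^0·+1^0·+1^1 = +1.
(a,b)_3: α=-5, u≡2; β=4, v≡1 (mod 3); (2|3)=-1, (1|3)=+1; sign (−1)^0·-1^4·+1^-5 = +1.
(a,b)_41: α=0, u≡30; β=1, v≡8 (mod 41); (30|41)=-1, (8|41)=+1; sign (−1)^0·-1^1·+1^0 = -1.
(a,b)_∞: sgn(-14421)=−, sgn(-483923)=−, so -1.
|Ram(-14421, -483923)| = 4, even; anisotropic at {23, 29, 41, ∞}.

[23, 29, 41, inf]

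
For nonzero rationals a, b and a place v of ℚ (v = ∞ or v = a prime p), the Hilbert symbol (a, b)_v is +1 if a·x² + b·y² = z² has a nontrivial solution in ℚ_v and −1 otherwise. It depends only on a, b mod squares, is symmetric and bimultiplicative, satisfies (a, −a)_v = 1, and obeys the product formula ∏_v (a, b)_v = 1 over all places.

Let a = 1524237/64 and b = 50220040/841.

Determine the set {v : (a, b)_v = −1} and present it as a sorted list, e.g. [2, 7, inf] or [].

[2, 5, 13, 17]

(a, b) ≡ (12597, 74290) mod (ℚ^×)²; places V = {2, 3, 5, 11, 13, 17, 19, 23, 29, ∞}.
(a,b)_∞: sgn(12597)=+, sgn(74290)=+, so +1.
(a,b)_23: α=0, u≡13; β=1, v≡14 (mod 23); (13|23)=+1, (14|23)=-1; sign (−1)^0·+1^1·-1^0 = +1.
(a,b)_19: α=1, u≡17; β=1, v≡14 (mod 19); (17|19)=+1, (14|19)=-1; sign (−1)^1·+1^1·-1^1 = +1.
(a,b)_29: α=0, u≡14; β=-2, v≡15 (mod 29); (14|29)=-1, (15|29)=-1; sign (−1)^0·-1^-2·-1^0 = +1.
(a,b)_13: α=1, u≡11; β=2, v≡5 (mod 13); (11|13)=-1, (5|13)=-1; sign (−1)^0·-1^2·-1^1 = -1.
(a,b)_2: α=-6, β=3; u≡5, v≡1 (mod 8); ε(u)ε(v)=0·0, αω(v)=-6·0, βω(u)=3·1; sum ≡ 1  ⇒  -1.
(a,b)_5: α=0, u≡3; β=1, v≡3 (mod 5); (3|5)=-1, (3|5)=-1; sign (−1)^0·-1^1·-1^0 = -1.
(a,b)_3: α=1, u≡2; β=0, v≡1 (mod 3); (2|3)=-1, (1|3)=+1; sign (−1)^0·-1^0·+1^1 = +1.
(a,b)_17: α=1, u≡12; β=1, v≡8 (mod 17); (12|17)=-1, (8|17)=+1; sign (−1)^0·-1^1·+1^1 = -1.
(a,b)_11: α=2, u≡10; β=0, v≡7 (mod 11); (10|11)=-1, (7|11)=-1; sign (−1)^0·-1^0·-1^2 = +1.
(12597, 74290 / ℚ) ramifies at {2, 5, 13, 17}: a division algebra.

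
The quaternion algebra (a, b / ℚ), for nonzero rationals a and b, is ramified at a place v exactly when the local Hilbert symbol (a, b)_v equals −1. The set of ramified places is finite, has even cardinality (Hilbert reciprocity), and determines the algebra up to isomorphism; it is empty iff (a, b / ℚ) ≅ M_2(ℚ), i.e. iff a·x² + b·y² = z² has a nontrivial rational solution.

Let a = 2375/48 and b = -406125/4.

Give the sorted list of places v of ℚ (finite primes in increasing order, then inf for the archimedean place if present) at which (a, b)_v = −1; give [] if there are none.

[5, 19]

Mod squares: a ≡ 285, b ≡ -5. Check v ∈ {∞, 2, 3, 5, 19}.
v=3: a=3^-1·(≡2), b=3^2·(≡1) mod 3; (2|3)=-1, (1|3)=+1; (−1)^{-1·2·1}·(-1)^2·(+1)^-1 = +1.
v=∞: 285 > 0 and -5 < 0  ⇒  (a,b)_∞ = +1.
v=19: a=19^1·(≡3), b=19^2·(≡18) mod 19; (3|19)=-1, (18|19)=-1; (−1)^{1·2·9}·(-1)^2·(-1)^1 = -1.
v=2: v_2(a)=-4, v_2(b)=-2; units ≡ 5, 3 (mod 8); ε·ε+αω+βω = 0·1+-4·1+-2·1 ≡ 0  ⇒  (a,b)_2 = +1.
v=5: a=5^3·(≡3), b=5^3·(≡4) mod 5; (3|5)=-1, (4|5)=+1; (−1)^{3·3·2}·(-1)^3·(+1)^3 = -1.
(285, -5 / ℚ) ramifies at {5, 19}: a division algebra.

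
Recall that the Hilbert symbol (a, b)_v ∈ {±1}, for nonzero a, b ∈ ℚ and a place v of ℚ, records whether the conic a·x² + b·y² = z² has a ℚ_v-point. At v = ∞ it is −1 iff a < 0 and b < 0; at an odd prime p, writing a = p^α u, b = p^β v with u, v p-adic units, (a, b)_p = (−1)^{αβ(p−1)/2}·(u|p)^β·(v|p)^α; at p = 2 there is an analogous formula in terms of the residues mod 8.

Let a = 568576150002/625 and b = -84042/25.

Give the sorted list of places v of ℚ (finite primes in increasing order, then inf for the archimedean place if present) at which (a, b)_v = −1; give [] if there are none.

[2, 29]

Mod squares: a ≡ 322, b ≡ -9338. Check v ∈ {∞, 2, 3, 5, 7, 23, 29}.
v=29: a=29^2·(≡2), b=29^1·(≡14) mod 29; (2|29)=-1, (14|29)=-1; (−1)^{2·1·14}·(-1)^1·(-1)^2 = -1.
v=5: a=5^-4·(≡2), b=5^-2·(≡3) mod 5; (2|5)=-1, (3|5)=-1; (−1)^{-4·-2·2}·(-1)^-2·(-1)^-4 = +1.
v=23: a=23^3·(≡5), b=23^1·(≡13) mod 23; (5|23)=-1, (13|23)=+1; (−1)^{3·1·11}·(-1)^1·(+1)^3 = +1.
v=2: v_2(a)=1, v_2(b)=1; units ≡ 1, 3 (mod 8); ε·ε+αω+βω = 0·1+1·1+1·0 ≡ 1  ⇒  (a,b)_2 = -1.
v=3: a=3^4·(≡1), b=3^2·(≡1) mod 3; (1|3)=+1, (1|3)=+1; (−1)^{4·2·1}·(+1)^2·(+1)^4 = +1.
v=∞: 322 > 0 and -9338 < 0  ⇒  (a,b)_∞ = +1.
v=7: a=7^3·(≡4), b=7^1·(≡5) mod 7; (4|7)=+1, (5|7)=-1; (−1)^{3·1·3}·(+1)^1·(-1)^3 = +1.
Ram(322, -9338) = {2, 29}; no ℚ_2-point on the conic.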